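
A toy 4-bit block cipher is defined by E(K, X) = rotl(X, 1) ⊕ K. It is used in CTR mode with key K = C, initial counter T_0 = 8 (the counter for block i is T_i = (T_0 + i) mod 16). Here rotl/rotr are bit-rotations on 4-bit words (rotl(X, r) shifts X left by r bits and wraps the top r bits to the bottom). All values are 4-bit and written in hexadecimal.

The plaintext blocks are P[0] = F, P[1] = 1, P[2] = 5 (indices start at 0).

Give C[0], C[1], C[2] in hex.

CTR encryption: S_i = E(K, T_i) where T_i is the counter for block i; C_i = P_i ⊕ S_i.
C[0]: T = 8, S = E(K, T) = D; F ⊕ D = 2.
C[1]: T = 9, S = E(K, T) = F; 1 ⊕ F = E.
C[2]: T = A, S = E(K, T) = 9; 5 ⊕ 9 = C.

C[0] = 2, C[1] = E, C[2] = C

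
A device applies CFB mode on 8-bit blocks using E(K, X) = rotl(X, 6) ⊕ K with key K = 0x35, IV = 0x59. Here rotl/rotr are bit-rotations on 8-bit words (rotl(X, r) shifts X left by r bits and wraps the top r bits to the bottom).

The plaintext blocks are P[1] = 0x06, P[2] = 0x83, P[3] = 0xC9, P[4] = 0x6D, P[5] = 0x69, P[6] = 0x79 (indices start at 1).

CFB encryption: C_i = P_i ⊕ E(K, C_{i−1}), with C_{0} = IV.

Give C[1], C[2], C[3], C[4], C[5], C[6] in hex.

C[1]: E(K, 0x59) = 0x63; 0x06 ⊕ 0x63 = 0x65.
C[2]: E(K, 0x65) = 0x6C; 0x83 ⊕ 0x6C = 0xEF.
C[3]: E(K, 0xEF) = 0xCE; 0xC9 ⊕ 0xCE = 0x07.
C[4]: E(K, 0x07) = 0xF4; 0x6D ⊕ 0xF4 = 0x99.
C[5]: E(K, 0x99) = 0x53; 0x69 ⊕ 0x53 = 0x3A.
C[6]: E(K, 0x3A) = 0xBB; 0x79 ⊕ 0xBB = 0xC2.

C[1] = 0x65, C[2] = 0xEF, C[3] = 0x07, C[4] = 0x99, C[5] = 0x3A, C[6] = 0xC2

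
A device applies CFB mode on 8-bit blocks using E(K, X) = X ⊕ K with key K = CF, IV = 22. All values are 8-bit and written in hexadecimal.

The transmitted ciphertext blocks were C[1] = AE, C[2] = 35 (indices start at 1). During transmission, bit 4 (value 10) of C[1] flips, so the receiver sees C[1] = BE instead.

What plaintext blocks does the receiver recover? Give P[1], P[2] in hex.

CFB decryption: P_i = C_i ⊕ E(K, C_{i−1}), with C_{0} = IV.
Only C[1] changed, to BE. In CFB, a change in C_i flips the same bit in P_i and garbles P_{i+1}. Decrypting the received ciphertext:
P[1]: E(K, 22) = ED; BE ⊕ ED = 53.
P[2]: E(K, BE) = 71; 35 ⊕ 71 = 44.
Blocks that differ from the original plaintext: P[1], P[2].

P[1] = 53, P[2] = 44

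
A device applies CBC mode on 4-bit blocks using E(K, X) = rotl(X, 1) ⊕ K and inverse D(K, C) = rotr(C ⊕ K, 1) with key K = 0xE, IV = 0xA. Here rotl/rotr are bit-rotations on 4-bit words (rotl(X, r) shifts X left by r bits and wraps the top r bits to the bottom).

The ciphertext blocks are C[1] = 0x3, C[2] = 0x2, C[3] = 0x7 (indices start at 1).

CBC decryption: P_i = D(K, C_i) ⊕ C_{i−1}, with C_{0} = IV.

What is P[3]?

P[3] = 0xE

P[3]: D(K, 0x7) = 0xC; 0xC ⊕ 0x2 = 0xE.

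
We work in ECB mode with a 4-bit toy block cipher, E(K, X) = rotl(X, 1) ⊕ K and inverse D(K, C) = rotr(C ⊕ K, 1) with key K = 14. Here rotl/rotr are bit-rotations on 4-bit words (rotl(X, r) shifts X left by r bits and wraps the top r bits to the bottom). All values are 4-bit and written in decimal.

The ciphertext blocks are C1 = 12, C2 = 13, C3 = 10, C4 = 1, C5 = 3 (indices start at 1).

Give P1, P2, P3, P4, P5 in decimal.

P1 = 1, P2 = 9, P3 = 2, P4 = 15, P5 = 14

ECB decryption: P_i = D(K, C_i).
P1: D(K, 12) = 1.
P2: D(K, 13) = 9.
P3: D(K, 10) = 2.
P4: D(K, 1) = 15.
P5: D(K, 3) = 14.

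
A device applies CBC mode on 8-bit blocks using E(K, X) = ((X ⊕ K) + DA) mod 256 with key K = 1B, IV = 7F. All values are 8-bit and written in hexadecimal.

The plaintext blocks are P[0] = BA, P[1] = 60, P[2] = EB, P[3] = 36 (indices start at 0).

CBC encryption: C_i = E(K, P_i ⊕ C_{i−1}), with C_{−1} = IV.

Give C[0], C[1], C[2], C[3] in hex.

C[0] = B8, C[1] = 9D, C[2] = 47, C[3] = 44

C[0]: P[0] ⊕ 7F = C5; E(K, C5) = B8.
C[1]: P[1] ⊕ B8 = D8; E(K, D8) = 9D.
C[2]: P[2] ⊕ 9D = 76; E(K, 76) = 47.
C[3]: P[3] ⊕ 47 = 71; E(K, 71) = 44.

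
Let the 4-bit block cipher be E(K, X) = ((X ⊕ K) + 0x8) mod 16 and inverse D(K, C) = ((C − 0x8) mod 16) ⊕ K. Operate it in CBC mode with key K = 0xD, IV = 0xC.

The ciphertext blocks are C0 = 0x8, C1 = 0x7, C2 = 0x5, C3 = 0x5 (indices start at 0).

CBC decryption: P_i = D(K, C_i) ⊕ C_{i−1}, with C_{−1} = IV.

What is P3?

P3: D(K, 0x5) = 0x0; 0x0 ⊕ 0x5 = 0x5.

P3 = 0x5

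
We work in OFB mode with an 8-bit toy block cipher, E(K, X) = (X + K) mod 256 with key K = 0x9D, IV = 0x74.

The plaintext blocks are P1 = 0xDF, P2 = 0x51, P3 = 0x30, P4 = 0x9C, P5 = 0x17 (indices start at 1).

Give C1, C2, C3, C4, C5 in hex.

OFB encryption: S_i = E(K, S_{i−1}) with S_{0} = IV; C_i = P_i ⊕ S_i.
C1: S = E(K, 0x74) = 0x11; 0xDF ⊕ 0x11 = 0xCE.
C2: S = E(K, 0x11) = 0xAE; 0x51 ⊕ 0xAE = 0xFF.
C3: S = E(K, 0xAE) = 0x4B; 0x30 ⊕ 0x4B = 0x7B.
C4: S = E(K, 0x4B) = 0xE8; 0x9C ⊕ 0xE8 = 0x74.
C5: S = E(K, 0xE8) = 0x85; 0x17 ⊕ 0x85 = 0x92.

C1 = 0xCE, C2 = 0xFF, C3 = 0x7B, C4 = 0x74, C5 = 0x92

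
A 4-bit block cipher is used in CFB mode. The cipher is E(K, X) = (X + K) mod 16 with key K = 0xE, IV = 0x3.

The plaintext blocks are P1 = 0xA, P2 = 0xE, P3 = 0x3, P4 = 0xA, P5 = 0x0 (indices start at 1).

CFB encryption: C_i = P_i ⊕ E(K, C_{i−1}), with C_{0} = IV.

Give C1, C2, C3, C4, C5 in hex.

C1: E(K, 0x3) = 0x1; 0xA ⊕ 0x1 = 0xB.
C2: E(K, 0xB) = 0x9; 0xE ⊕ 0x9 = 0x7.
C3: E(K, 0x7) = 0x5; 0x3 ⊕ 0x5 = 0x6.
C4: E(K, 0x6) = 0x4; 0xA ⊕ 0x4 = 0xE.
C5: E(K, 0xE) = 0xC; 0x0 ⊕ 0xC = 0xC.

C1 = 0xB, C2 = 0x7, C3 = 0x6, C4 = 0xE, C5 = 0xC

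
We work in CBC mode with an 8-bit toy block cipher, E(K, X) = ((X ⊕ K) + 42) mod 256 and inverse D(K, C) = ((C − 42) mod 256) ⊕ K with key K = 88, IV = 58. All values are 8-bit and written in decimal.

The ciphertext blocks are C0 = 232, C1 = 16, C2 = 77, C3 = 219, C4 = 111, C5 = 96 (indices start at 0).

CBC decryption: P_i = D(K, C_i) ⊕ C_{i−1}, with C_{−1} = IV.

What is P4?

P4 = 198

P4: D(K, 111) = 29; 29 ⊕ 219 = 198.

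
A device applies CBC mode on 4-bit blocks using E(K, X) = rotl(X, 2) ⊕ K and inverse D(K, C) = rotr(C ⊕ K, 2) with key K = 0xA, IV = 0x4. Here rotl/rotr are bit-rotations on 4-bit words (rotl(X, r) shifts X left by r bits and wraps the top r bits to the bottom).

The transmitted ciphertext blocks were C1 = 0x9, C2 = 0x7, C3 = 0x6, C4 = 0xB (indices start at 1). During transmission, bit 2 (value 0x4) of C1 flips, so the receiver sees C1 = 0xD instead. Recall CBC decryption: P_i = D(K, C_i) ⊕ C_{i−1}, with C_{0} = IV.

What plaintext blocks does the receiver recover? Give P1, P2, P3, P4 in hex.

P1 = 0x9, P2 = 0xA, P3 = 0x4, P4 = 0x2

Only C1 changed, to 0xD. In CBC, a change in C_i garbles P_i and flips the same bit in P_{i+1}. Decrypting the received ciphertext:
P1: D(K, 0xD) = 0xD; 0xD ⊕ 0x4 = 0x9.
P2: D(K, 0x7) = 0x7; 0x7 ⊕ 0xD = 0xA.
P3: D(K, 0x6) = 0x3; 0x3 ⊕ 0x7 = 0x4.
P4: D(K, 0xB) = 0x4; 0x4 ⊕ 0x6 = 0x2.
Blocks that differ from the original plaintext: P1, P2.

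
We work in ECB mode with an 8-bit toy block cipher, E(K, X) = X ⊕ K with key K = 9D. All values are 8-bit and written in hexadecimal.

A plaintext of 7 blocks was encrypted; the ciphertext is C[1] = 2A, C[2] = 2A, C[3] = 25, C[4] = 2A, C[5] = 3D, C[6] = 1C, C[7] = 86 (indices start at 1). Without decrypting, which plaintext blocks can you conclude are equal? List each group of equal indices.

P[1] = P[2] = P[4]

ECB encrypts each block independently with the same key, so equal ciphertext blocks imply equal plaintext blocks.
C[1] = C[2] = C[4] = 2A, so P[1] = P[2] = P[4].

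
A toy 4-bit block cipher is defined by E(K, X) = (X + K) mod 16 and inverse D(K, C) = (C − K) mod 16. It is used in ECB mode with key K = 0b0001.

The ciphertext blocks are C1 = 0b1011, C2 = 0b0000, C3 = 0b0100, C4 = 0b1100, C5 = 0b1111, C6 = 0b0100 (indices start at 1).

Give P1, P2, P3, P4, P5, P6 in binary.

ECB decryption: P_i = D(K, C_i).
P1: D(K, 0b1011) = 0b1010.
P2: D(K, 0b0000) = 0b1111.
P3: D(K, 0b0100) = 0b0011.
P4: D(K, 0b1100) = 0b1011.
P5: D(K, 0b1111) = 0b1110.
P6: D(K, 0b0100) = 0b0011.

P1 = 0b1010, P2 = 0b1111, P3 = 0b0011, P4 = 0b1011, P5 = 0b1110, P6 = 0b0011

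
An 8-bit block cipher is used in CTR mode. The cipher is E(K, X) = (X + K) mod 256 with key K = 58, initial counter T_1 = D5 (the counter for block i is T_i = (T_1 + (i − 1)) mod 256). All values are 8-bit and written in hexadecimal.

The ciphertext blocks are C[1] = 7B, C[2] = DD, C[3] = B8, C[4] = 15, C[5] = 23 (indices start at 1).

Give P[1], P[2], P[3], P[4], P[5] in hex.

P[1] = 56, P[2] = F3, P[3] = 97, P[4] = 25, P[5] = 12

CTR decryption: S_i = E(K, T_i) where T_i is the counter for block i; P_i = C_i ⊕ S_i.
P[1]: T = D5, S = E(K, T) = 2D; 7B ⊕ 2D = 56.
P[2]: T = D6, S = E(K, T) = 2E; DD ⊕ 2E = F3.
P[3]: T = D7, S = E(K, T) = 2F; B8 ⊕ 2F = 97.
P[4]: T = D8, S = E(K, T) = 30; 15 ⊕ 30 = 25.
P[5]: T = D9, S = E(K, T) = 31; 23 ⊕ 31 = 12.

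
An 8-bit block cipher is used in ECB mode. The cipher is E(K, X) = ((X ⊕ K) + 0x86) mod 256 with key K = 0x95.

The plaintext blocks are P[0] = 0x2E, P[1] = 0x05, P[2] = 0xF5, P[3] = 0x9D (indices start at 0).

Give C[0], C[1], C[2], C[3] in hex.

C[0] = 0x41, C[1] = 0x16, C[2] = 0xE6, C[3] = 0x8E

ECB encryption: C_i = E(K, P_i).
C[0]: E(K, 0x2E) = 0x41.
C[1]: E(K, 0x05) = 0x16.
C[2]: E(K, 0xF5) = 0xE6.
C[3]: E(K, 0x9D) = 0x8E.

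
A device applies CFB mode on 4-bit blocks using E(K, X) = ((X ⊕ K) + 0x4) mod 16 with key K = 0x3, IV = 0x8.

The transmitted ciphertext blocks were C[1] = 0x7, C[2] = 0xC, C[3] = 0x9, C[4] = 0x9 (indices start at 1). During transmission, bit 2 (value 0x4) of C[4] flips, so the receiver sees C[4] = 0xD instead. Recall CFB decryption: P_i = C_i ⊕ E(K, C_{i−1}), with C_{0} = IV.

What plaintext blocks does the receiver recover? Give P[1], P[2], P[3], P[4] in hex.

P[1] = 0x8, P[2] = 0x4, P[3] = 0xA, P[4] = 0x3

Only C[4] changed, to 0xD. In CFB, a change in C_i flips the same bit in P_i and garbles P_{i+1}. Decrypting the received ciphertext:
P[1]: E(K, 0x8) = 0xF; 0x7 ⊕ 0xF = 0x8.
P[2]: E(K, 0x7) = 0x8; 0xC ⊕ 0x8 = 0x4.
P[3]: E(K, 0xC) = 0x3; 0x9 ⊕ 0x3 = 0xA.
P[4]: E(K, 0x9) = 0xE; 0xD ⊕ 0xE = 0x3.
Blocks that differ from the original plaintext: P[4].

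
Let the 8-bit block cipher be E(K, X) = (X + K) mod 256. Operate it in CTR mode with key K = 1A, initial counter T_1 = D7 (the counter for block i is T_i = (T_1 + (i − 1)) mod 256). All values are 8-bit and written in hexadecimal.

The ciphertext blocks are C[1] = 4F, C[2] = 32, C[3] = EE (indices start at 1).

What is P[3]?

P[3] = 1D

CTR decryption: S_i = E(K, T_i) where T_i is the counter for block i; P_i = C_i ⊕ S_i.
P[3]: T = D9, S = E(K, T) = F3; EE ⊕ F3 = 1D.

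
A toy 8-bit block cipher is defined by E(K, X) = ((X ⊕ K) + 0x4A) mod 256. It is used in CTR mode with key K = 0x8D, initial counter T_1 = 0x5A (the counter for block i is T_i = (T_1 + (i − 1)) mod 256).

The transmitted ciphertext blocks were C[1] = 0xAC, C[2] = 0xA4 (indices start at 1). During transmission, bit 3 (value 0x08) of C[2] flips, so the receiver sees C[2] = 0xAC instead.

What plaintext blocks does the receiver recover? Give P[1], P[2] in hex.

P[1] = 0x8D, P[2] = 0x8C

CTR decryption: S_i = E(K, T_i) where T_i is the counter for block i; P_i = C_i ⊕ S_i.
Only C[2] changed, to 0xAC. In CTR, a change in C_i flips the same bit in P_i only; the keystream is unaffected. Decrypting the received ciphertext:
P[1]: T = 0x5A, S = E(K, T) = 0x21; 0xAC ⊕ 0x21 = 0x8D.
P[2]: T = 0x5B, S = E(K, T) = 0x20; 0xAC ⊕ 0x20 = 0x8C.
Blocks that differ from the original plaintext: P[2].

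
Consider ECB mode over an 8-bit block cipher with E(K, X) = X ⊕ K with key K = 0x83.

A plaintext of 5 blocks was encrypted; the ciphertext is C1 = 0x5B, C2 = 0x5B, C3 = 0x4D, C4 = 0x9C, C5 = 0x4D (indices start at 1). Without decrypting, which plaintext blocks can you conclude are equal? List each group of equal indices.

ECB encrypts each block independently with the same key, so equal ciphertext blocks imply equal plaintext blocks.
C1 = C2 = 0x5B, so P1 = P2.
C3 = C5 = 0x4D, so P3 = P5.

P1 = P2; P3 = P5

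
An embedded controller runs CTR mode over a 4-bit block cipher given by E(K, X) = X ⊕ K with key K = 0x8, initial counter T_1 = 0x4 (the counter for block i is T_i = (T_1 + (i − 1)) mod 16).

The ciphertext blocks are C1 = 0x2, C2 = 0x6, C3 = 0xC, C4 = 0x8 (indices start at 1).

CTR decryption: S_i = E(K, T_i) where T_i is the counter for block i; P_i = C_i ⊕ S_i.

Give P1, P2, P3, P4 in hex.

P1: T = 0x4, S = E(K, T) = 0xC; 0x2 ⊕ 0xC = 0xE.
P2: T = 0x5, S = E(K, T) = 0xD; 0x6 ⊕ 0xD = 0xB.
P3: T = 0x6, S = E(K, T) = 0xE; 0xC ⊕ 0xE = 0x2.
P4: T = 0x7, S = E(K, T) = 0xF; 0x8 ⊕ 0xF = 0x7.

P1 = 0xE, P2 = 0xB, P3 = 0x2, P4 = 0x7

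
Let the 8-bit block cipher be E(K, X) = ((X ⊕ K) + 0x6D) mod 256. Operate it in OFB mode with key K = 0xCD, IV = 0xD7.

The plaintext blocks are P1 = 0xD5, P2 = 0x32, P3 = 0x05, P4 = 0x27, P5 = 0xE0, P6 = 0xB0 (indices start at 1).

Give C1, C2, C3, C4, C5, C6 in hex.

C1 = 0x52, C2 = 0x85, C3 = 0xE2, C4 = 0xB0, C5 = 0x27, C6 = 0xC7

OFB encryption: S_i = E(K, S_{i−1}) with S_{0} = IV; C_i = P_i ⊕ S_i.
C1: S = E(K, 0xD7) = 0x87; 0xD5 ⊕ 0x87 = 0x52.
C2: S = E(K, 0x87) = 0xB7; 0x32 ⊕ 0xB7 = 0x85.
C3: S = E(K, 0xB7) = 0xE7; 0x05 ⊕ 0xE7 = 0xE2.
C4: S = E(K, 0xE7) = 0x97; 0x27 ⊕ 0x97 = 0xB0.
C5: S = E(K, 0x97) = 0xC7; 0xE0 ⊕ 0xC7 = 0x27.
C6: S = E(K, 0xC7) = 0x77; 0xB0 ⊕ 0x77 = 0xC7.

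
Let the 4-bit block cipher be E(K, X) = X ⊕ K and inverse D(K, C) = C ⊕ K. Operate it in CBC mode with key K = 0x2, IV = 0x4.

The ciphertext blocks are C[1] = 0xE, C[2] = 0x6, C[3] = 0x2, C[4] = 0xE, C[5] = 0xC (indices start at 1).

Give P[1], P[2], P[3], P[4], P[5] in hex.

CBC decryption: P_i = D(K, C_i) ⊕ C_{i−1}, with C_{0} = IV.
P[1]: D(K, 0xE) = 0xC; 0xC ⊕ 0x4 = 0x8.
P[2]: D(K, 0x6) = 0x4; 0x4 ⊕ 0xE = 0xA.
P[3]: D(K, 0x2) = 0x0; 0x0 ⊕ 0x6 = 0x6.
P[4]: D(K, 0xE) = 0xC; 0xC ⊕ 0x2 = 0xE.
P[5]: D(K, 0xC) = 0xE; 0xE ⊕ 0xE = 0x0.

P[1] = 0x8, P[2] = 0xA, P[3] = 0x6, P[4] = 0xE, P[5] = 0x0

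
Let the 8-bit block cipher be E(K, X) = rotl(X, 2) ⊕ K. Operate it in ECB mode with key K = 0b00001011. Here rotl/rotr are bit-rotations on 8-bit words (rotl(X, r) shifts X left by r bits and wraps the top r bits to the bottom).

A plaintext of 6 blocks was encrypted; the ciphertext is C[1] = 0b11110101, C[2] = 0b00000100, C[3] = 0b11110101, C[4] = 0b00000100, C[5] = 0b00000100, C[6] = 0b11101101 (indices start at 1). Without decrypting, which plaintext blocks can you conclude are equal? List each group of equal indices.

P[1] = P[3]; P[2] = P[4] = P[5]

ECB encrypts each block independently with the same key, so equal ciphertext blocks imply equal plaintext blocks.
C[1] = C[3] = 0b11110101, so P[1] = P[3].
C[2] = C[4] = C[5] = 0b00000100, so P[2] = P[4] = P[5].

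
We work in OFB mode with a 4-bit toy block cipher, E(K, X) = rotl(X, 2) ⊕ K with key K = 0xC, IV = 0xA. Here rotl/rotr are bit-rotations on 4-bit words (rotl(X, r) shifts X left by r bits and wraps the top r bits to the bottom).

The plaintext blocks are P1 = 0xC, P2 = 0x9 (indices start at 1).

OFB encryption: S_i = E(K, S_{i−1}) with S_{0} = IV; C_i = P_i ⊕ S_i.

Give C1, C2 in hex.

C1 = 0xA, C2 = 0xC

C1: S = E(K, 0xA) = 0x6; 0xC ⊕ 0x6 = 0xA.
C2: S = E(K, 0x6) = 0x5; 0x9 ⊕ 0x5 = 0xC.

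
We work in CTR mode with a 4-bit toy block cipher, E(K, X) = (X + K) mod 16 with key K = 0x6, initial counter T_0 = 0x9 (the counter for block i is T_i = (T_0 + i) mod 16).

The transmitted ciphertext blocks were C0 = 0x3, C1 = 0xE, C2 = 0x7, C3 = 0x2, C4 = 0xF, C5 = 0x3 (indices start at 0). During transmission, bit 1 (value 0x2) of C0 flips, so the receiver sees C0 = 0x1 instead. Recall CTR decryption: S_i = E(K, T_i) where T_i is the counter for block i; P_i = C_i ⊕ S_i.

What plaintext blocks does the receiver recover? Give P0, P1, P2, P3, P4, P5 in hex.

Only C0 changed, to 0x1. In CTR, a change in C_i flips the same bit in P_i only; the keystream is unaffected. Decrypting the received ciphertext:
P0: T = 0x9, S = E(K, T) = 0xF; 0x1 ⊕ 0xF = 0xE.
P1: T = 0xA, S = E(K, T) = 0x0; 0xE ⊕ 0x0 = 0xE.
P2: T = 0xB, S = E(K, T) = 0x1; 0x7 ⊕ 0x1 = 0x6.
P3: T = 0xC, S = E(K, T) = 0x2; 0x2 ⊕ 0x2 = 0x0.
P4: T = 0xD, S = E(K, T) = 0x3; 0xF ⊕ 0x3 = 0xC.
P5: T = 0xE, S = E(K, T) = 0x4; 0x3 ⊕ 0x4 = 0x7.
Blocks that differ from the original plaintext: P0.

P0 = 0xE, P1 = 0xE, P2 = 0x6, P3 = 0x0, P4 = 0xC, P5 = 0x7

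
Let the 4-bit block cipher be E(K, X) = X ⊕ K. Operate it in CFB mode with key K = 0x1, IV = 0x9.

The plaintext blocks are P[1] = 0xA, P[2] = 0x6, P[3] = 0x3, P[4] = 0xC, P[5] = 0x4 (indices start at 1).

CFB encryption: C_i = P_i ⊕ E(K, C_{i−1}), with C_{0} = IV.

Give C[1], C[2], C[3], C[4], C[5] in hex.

C[1]: E(K, 0x9) = 0x8; 0xA ⊕ 0x8 = 0x2.
C[2]: E(K, 0x2) = 0x3; 0x6 ⊕ 0x3 = 0x5.
C[3]: E(K, 0x5) = 0x4; 0x3 ⊕ 0x4 = 0x7.
C[4]: E(K, 0x7) = 0x6; 0xC ⊕ 0x6 = 0xA.
C[5]: E(K, 0xA) = 0xB; 0x4 ⊕ 0xB = 0xF.

C[1] = 0x2, C[2] = 0x5, C[3] = 0x7, C[4] = 0xA, C[5] = 0xF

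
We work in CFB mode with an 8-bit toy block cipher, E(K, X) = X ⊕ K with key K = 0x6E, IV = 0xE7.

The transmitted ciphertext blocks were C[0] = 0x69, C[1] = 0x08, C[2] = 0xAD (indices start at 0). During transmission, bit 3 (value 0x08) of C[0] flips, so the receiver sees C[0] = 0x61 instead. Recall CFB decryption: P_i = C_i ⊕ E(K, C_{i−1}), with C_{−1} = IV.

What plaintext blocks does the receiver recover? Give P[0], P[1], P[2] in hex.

Only C[0] changed, to 0x61. In CFB, a change in C_i flips the same bit in P_i and garbles P_{i+1}. Decrypting the received ciphertext:
P[0]: E(K, 0xE7) = 0x89; 0x61 ⊕ 0x89 = 0xE8.
P[1]: E(K, 0x61) = 0x0F; 0x08 ⊕ 0x0F = 0x07.
P[2]: E(K, 0x08) = 0x66; 0xAD ⊕ 0x66 = 0xCB.
Blocks that differ from the original plaintext: P[0], P[1].

P[0] = 0xE8, P[1] = 0x07, P[2] = 0xCB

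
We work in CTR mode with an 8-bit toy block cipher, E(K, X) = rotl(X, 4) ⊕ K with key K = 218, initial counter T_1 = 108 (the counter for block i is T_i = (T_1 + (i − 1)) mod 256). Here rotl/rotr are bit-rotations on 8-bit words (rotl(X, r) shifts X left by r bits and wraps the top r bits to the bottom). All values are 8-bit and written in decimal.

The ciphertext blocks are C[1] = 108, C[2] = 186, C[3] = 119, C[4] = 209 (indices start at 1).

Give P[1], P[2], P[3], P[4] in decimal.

CTR decryption: S_i = E(K, T_i) where T_i is the counter for block i; P_i = C_i ⊕ S_i.
P[1]: T = 108, S = E(K, T) = 28; 108 ⊕ 28 = 112.
P[2]: T = 109, S = E(K, T) = 12; 186 ⊕ 12 = 182.
P[3]: T = 110, S = E(K, T) = 60; 119 ⊕ 60 = 75.
P[4]: T = 111, S = E(K, T) = 44; 209 ⊕ 44 = 253.

P[1] = 112, P[2] = 182, P[3] = 75, P[4] = 253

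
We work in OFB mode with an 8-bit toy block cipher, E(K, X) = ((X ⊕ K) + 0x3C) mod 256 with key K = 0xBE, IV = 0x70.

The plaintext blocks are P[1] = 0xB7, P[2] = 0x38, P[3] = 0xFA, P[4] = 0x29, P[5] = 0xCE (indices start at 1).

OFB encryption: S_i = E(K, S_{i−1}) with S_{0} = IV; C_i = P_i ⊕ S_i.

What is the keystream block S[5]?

0x0A

C[1]: S = E(K, 0x70) = 0x0A; 0xB7 ⊕ 0x0A = 0xBD.
C[2]: S = E(K, 0x0A) = 0xF0; 0x38 ⊕ 0xF0 = 0xC8.
C[3]: S = E(K, 0xF0) = 0x8A; 0xFA ⊕ 0x8A = 0x70.
C[4]: S = E(K, 0x8A) = 0x70; 0x29 ⊕ 0x70 = 0x59.
C[5]: S = E(K, 0x70) = 0x0A; 0xCE ⊕ 0x0A = 0xC4.
So S[5] = 0x0A.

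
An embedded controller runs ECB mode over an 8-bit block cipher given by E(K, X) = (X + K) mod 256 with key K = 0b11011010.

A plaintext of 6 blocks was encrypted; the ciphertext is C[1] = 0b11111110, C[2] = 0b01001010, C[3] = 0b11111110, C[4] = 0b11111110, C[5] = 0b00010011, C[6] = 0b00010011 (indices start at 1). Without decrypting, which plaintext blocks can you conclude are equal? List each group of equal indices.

ECB encrypts each block independently with the same key, so equal ciphertext blocks imply equal plaintext blocks.
C[1] = C[3] = C[4] = 0b11111110, so P[1] = P[3] = P[4].
C[5] = C[6] = 0b00010011, so P[5] = P[6].

P[1] = P[3] = P[4]; P[5] = P[6]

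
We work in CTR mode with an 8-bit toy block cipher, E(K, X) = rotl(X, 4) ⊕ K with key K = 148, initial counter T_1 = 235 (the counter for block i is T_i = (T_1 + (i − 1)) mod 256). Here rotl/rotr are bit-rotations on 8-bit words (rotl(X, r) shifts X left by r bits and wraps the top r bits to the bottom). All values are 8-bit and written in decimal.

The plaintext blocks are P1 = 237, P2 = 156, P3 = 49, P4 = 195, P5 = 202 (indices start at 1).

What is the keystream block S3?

CTR encryption: S_i = E(K, T_i) where T_i is the counter for block i; C_i = P_i ⊕ S_i.
C1: T = 235, S = E(K, T) = 42; 237 ⊕ 42 = 199.
C2: T = 236, S = E(K, T) = 90; 156 ⊕ 90 = 198.
C3: T = 237, S = E(K, T) = 74; 49 ⊕ 74 = 123.
So S3 = 74.

74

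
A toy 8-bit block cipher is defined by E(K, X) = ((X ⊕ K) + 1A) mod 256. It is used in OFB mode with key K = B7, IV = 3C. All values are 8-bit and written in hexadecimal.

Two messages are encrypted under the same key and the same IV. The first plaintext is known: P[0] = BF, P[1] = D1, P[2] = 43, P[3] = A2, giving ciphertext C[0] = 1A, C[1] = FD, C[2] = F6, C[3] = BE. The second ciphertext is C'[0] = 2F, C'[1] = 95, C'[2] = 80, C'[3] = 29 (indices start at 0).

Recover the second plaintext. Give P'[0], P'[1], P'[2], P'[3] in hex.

P'[0] = 8A, P'[1] = B9, P'[2] = 35, P'[3] = 35

In OFB with a reused IV, both messages share the same keystream S_i, so C_i ⊕ C'_i = P_i ⊕ P'_i and thus P'_i = P_i ⊕ C_i ⊕ C'_i.
P'[0]: BF ⊕ 1A ⊕ 2F = 8A.
P'[1]: D1 ⊕ FD ⊕ 95 = B9.
P'[2]: 43 ⊕ F6 ⊕ 80 = 35.
P'[3]: A2 ⊕ BE ⊕ 29 = 35.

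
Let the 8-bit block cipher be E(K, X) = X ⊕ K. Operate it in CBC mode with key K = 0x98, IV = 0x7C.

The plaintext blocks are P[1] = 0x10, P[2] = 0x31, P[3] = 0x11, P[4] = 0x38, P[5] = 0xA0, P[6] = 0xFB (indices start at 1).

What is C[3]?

CBC encryption: C_i = E(K, P_i ⊕ C_{i−1}), with C_{0} = IV.
C[1]: P[1] ⊕ 0x7C = 0x6C; E(K, 0x6C) = 0xF4.
C[2]: P[2] ⊕ 0xF4 = 0xC5; E(K, 0xC5) = 0x5D.
C[3]: P[3] ⊕ 0x5D = 0x4C; E(K, 0x4C) = 0xD4.

C[3] = 0xD4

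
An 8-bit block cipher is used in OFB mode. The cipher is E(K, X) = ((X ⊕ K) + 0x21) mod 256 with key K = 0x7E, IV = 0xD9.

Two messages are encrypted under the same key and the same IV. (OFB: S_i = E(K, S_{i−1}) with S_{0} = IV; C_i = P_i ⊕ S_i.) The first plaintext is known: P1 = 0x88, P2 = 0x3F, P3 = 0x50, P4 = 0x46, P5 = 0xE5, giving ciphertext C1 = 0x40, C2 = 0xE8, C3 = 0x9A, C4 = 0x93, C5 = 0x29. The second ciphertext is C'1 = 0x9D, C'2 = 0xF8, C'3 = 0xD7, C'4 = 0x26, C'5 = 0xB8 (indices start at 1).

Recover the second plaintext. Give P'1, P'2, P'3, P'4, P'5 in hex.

In OFB with a reused IV, both messages share the same keystream S_i, so C_i ⊕ C'_i = P_i ⊕ P'_i and thus P'_i = P_i ⊕ C_i ⊕ C'_i.
P'1: 0x88 ⊕ 0x40 ⊕ 0x9D = 0x55.
P'2: 0x3F ⊕ 0xE8 ⊕ 0xF8 = 0x2F.
P'3: 0x50 ⊕ 0x9A ⊕ 0xD7 = 0x1D.
P'4: 0x46 ⊕ 0x93 ⊕ 0x26 = 0xF3.
P'5: 0xE5 ⊕ 0x29 ⊕ 0xB8 = 0x74.

P'1 = 0x55, P'2 = 0x2F, P'3 = 0x1D, P'4 = 0xF3, P'5 = 0x74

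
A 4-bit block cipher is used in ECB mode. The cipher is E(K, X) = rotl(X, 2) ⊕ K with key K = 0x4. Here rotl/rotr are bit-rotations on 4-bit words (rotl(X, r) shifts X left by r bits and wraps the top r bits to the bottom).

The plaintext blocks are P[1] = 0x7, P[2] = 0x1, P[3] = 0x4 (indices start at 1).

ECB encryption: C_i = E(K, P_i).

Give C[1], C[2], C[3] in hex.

C[1] = 0x9, C[2] = 0x0, C[3] = 0x5

C[1]: E(K, 0x7) = 0x9.
C[2]: E(K, 0x1) = 0x0.
C[3]: E(K, 0x4) = 0x5.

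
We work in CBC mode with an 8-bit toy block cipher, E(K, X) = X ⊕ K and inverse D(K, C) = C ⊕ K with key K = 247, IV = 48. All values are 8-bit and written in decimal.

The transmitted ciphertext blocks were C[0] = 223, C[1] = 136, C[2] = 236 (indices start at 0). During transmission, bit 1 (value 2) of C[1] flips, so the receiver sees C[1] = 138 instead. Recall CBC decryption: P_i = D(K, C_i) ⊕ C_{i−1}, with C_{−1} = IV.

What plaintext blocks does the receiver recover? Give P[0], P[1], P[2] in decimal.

P[0] = 24, P[1] = 162, P[2] = 145

Only C[1] changed, to 138. In CBC, a change in C_i garbles P_i and flips the same bit in P_{i+1}. Decrypting the received ciphertext:
P[0]: D(K, 223) = 40; 40 ⊕ 48 = 24.
P[1]: D(K, 138) = 125; 125 ⊕ 223 = 162.
P[2]: D(K, 236) = 27; 27 ⊕ 138 = 145.
Blocks that differ from the original plaintext: P[1], P[2].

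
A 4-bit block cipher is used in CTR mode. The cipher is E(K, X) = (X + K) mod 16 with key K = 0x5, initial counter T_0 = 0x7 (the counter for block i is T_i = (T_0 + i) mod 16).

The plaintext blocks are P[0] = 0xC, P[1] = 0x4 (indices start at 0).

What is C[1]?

CTR encryption: S_i = E(K, T_i) where T_i is the counter for block i; C_i = P_i ⊕ S_i.
C[0]: T = 0x7, S = E(K, T) = 0xC; 0xC ⊕ 0xC = 0x0.
C[1]: T = 0x8, S = E(K, T) = 0xD; 0x4 ⊕ 0xD = 0x9.

C[1] = 0x9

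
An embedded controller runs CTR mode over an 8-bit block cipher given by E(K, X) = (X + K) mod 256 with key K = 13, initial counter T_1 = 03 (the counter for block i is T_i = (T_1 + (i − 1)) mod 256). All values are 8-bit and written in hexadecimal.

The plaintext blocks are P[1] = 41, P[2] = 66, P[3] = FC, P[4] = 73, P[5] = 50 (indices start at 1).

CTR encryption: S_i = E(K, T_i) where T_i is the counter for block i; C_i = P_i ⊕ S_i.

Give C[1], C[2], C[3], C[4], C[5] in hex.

C[1]: T = 03, S = E(K, T) = 16; 41 ⊕ 16 = 57.
C[2]: T = 04, S = E(K, T) = 17; 66 ⊕ 17 = 71.
C[3]: T = 05, S = E(K, T) = 18; FC ⊕ 18 = E4.
C[4]: T = 06, S = E(K, T) = 19; 73 ⊕ 19 = 6A.
C[5]: T = 07, S = E(K, T) = 1A; 50 ⊕ 1A = 4A.

C[1] = 57, C[2] = 71, C[3] = E4, C[4] = 6A, C[5] = 4A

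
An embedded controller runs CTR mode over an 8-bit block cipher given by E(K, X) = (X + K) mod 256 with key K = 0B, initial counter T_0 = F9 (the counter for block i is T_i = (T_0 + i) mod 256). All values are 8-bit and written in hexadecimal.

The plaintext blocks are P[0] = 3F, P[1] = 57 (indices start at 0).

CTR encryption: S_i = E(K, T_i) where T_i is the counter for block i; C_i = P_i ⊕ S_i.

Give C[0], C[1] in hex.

C[0]: T = F9, S = E(K, T) = 04; 3F ⊕ 04 = 3B.
C[1]: T = FA, S = E(K, T) = 05; 57 ⊕ 05 = 52.

C[0] = 3B, C[1] = 52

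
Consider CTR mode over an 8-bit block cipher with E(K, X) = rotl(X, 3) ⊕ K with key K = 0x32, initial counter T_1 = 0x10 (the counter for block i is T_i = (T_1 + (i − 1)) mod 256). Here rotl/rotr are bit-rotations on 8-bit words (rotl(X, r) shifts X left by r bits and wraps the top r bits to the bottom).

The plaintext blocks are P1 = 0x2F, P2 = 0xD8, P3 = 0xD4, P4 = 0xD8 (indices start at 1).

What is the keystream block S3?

0xA2

CTR encryption: S_i = E(K, T_i) where T_i is the counter for block i; C_i = P_i ⊕ S_i.
C1: T = 0x10, S = E(K, T) = 0xB2; 0x2F ⊕ 0xB2 = 0x9D.
C2: T = 0x11, S = E(K, T) = 0xBA; 0xD8 ⊕ 0xBA = 0x62.
C3: T = 0x12, S = E(K, T) = 0xA2; 0xD4 ⊕ 0xA2 = 0x76.
So S3 = 0xA2.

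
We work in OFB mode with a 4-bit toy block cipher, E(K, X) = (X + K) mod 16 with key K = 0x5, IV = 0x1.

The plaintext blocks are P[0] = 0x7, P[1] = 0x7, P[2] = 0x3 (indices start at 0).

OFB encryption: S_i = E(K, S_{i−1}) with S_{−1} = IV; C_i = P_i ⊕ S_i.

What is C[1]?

C[1] = 0xC

C[0]: S = E(K, 0x1) = 0x6; 0x7 ⊕ 0x6 = 0x1.
C[1]: S = E(K, 0x6) = 0xB; 0x7 ⊕ 0xB = 0xC.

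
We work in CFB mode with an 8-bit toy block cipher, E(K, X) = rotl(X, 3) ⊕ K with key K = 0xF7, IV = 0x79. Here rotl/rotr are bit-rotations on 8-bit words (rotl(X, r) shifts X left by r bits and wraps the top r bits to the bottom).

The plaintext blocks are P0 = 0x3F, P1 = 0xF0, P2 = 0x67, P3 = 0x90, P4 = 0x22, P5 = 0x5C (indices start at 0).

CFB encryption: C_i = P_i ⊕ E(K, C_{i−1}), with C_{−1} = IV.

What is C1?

C0: E(K, 0x79) = 0x3C; 0x3F ⊕ 0x3C = 0x03.
C1: E(K, 0x03) = 0xEF; 0xF0 ⊕ 0xEF = 0x1F.

C1 = 0x1F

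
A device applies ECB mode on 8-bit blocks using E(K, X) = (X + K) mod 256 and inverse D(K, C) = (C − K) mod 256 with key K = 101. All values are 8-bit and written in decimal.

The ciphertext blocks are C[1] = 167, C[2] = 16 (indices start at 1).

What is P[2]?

P[2] = 171

ECB decryption: P_i = D(K, C_i).
P[2]: D(K, 16) = 171.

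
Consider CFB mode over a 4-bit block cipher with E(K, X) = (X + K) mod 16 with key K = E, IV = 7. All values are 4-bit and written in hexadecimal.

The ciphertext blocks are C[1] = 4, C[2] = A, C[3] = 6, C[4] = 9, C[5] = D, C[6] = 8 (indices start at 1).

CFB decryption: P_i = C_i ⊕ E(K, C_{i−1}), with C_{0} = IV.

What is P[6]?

P[6]: E(K, D) = B; 8 ⊕ B = 3.

P[6] = 3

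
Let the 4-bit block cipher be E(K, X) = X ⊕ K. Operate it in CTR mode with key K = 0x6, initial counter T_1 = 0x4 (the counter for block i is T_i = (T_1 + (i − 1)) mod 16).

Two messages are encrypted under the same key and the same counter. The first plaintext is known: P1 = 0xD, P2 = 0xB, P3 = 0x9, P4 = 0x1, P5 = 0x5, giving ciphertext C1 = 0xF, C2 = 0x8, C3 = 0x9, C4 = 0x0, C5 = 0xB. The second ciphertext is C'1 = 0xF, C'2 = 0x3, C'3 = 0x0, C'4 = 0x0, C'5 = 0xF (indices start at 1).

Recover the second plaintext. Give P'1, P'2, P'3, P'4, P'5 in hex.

P'1 = 0xD, P'2 = 0x0, P'3 = 0x0, P'4 = 0x1, P'5 = 0x1

In CTR with a reused counter, both messages share the same keystream S_i, so C_i ⊕ C'_i = P_i ⊕ P'_i and thus P'_i = P_i ⊕ C_i ⊕ C'_i.
P'1: 0xD ⊕ 0xF ⊕ 0xF = 0xD.
P'2: 0xB ⊕ 0x8 ⊕ 0x3 = 0x0.
P'3: 0x9 ⊕ 0x9 ⊕ 0x0 = 0x0.
P'4: 0x1 ⊕ 0x0 ⊕ 0x0 = 0x1.
P'5: 0x5 ⊕ 0xB ⊕ 0xF = 0x1.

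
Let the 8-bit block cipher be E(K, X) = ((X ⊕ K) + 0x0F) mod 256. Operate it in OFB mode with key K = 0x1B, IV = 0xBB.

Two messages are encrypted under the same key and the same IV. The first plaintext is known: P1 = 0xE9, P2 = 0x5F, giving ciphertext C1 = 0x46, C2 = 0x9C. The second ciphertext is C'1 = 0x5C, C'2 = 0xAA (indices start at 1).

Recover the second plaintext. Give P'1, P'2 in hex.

P'1 = 0xF3, P'2 = 0x69

In OFB with a reused IV, both messages share the same keystream S_i, so C_i ⊕ C'_i = P_i ⊕ P'_i and thus P'_i = P_i ⊕ C_i ⊕ C'_i.
P'1: 0xE9 ⊕ 0x46 ⊕ 0x5C = 0xF3.
P'2: 0x5F ⊕ 0x9C ⊕ 0xAA = 0x69.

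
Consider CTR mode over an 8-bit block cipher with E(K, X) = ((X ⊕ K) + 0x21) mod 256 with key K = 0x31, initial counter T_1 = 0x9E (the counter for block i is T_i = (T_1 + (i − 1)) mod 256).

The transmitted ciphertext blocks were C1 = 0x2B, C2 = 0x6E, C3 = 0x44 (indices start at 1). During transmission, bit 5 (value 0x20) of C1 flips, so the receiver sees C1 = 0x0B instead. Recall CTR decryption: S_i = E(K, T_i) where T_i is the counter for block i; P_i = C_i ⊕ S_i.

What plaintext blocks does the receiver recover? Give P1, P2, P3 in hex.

P1 = 0xDB, P2 = 0xA1, P3 = 0xF6

Only C1 changed, to 0x0B. In CTR, a change in C_i flips the same bit in P_i only; the keystream is unaffected. Decrypting the received ciphertext:
P1: T = 0x9E, S = E(K, T) = 0xD0; 0x0B ⊕ 0xD0 = 0xDB.
P2: T = 0x9F, S = E(K, T) = 0xCF; 0x6E ⊕ 0xCF = 0xA1.
P3: T = 0xA0, S = E(K, T) = 0xB2; 0x44 ⊕ 0xB2 = 0xF6.
Blocks that differ from the original plaintext: P1.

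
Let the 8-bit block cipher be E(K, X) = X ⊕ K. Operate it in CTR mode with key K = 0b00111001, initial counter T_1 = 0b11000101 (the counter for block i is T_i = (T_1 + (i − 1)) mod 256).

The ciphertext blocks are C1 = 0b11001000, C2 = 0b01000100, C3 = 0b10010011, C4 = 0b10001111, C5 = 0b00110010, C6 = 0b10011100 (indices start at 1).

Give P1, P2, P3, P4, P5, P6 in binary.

CTR decryption: S_i = E(K, T_i) where T_i is the counter for block i; P_i = C_i ⊕ S_i.
P1: T = 0b11000101, S = E(K, T) = 0b11111100; 0b11001000 ⊕ 0b11111100 = 0b00110100.
P2: T = 0b11000110, S = E(K, T) = 0b11111111; 0b01000100 ⊕ 0b11111111 = 0b10111011.
P3: T = 0b11000111, S = E(K, T) = 0b11111110; 0b10010011 ⊕ 0b11111110 = 0b01101101.
P4: T = 0b11001000, S = E(K, T) = 0b11110001; 0b10001111 ⊕ 0b11110001 = 0b01111110.
P5: T = 0b11001001, S = E(K, T) = 0b11110000; 0b00110010 ⊕ 0b11110000 = 0b11000010.
P6: T = 0b11001010, S = E(K, T) = 0b11110011; 0b10011100 ⊕ 0b11110011 = 0b01101111.

P1 = 0b00110100, P2 = 0b10111011, P3 = 0b01101101, P4 = 0b01111110, P5 = 0b11000010, P6 = 0b01101111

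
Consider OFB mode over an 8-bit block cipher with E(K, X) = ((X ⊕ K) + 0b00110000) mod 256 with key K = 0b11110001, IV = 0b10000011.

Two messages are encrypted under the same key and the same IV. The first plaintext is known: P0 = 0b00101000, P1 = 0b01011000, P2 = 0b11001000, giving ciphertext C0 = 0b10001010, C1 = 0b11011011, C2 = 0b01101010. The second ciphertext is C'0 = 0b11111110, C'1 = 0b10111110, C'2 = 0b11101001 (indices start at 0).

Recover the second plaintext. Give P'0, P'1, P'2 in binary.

In OFB with a reused IV, both messages share the same keystream S_i, so C_i ⊕ C'_i = P_i ⊕ P'_i and thus P'_i = P_i ⊕ C_i ⊕ C'_i.
P'0: 0b00101000 ⊕ 0b10001010 ⊕ 0b11111110 = 0b01011100.
P'1: 0b01011000 ⊕ 0b11011011 ⊕ 0b10111110 = 0b00111101.
P'2: 0b11001000 ⊕ 0b01101010 ⊕ 0b11101001 = 0b01001011.

P'0 = 0b01011100, P'1 = 0b00111101, P'2 = 0b01001011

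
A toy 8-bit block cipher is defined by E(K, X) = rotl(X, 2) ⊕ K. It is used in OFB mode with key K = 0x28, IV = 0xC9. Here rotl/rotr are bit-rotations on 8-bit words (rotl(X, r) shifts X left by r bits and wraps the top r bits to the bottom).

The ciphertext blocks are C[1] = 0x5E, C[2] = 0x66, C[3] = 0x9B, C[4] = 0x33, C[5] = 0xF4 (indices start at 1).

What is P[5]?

P[5] = 0xFB

OFB decryption: S_i = E(K, S_{i−1}) with S_{0} = IV; P_i = C_i ⊕ S_i.
P[1]: S = E(K, 0xC9) = 0x0F; 0x5E ⊕ 0x0F = 0x51.
P[2]: S = E(K, 0x0F) = 0x14; 0x66 ⊕ 0x14 = 0x72.
P[3]: S = E(K, 0x14) = 0x78; 0x9B ⊕ 0x78 = 0xE3.
P[4]: S = E(K, 0x78) = 0xC9; 0x33 ⊕ 0xC9 = 0xFA.
P[5]: S = E(K, 0xC9) = 0x0F; 0xF4 ⊕ 0x0F = 0xFB.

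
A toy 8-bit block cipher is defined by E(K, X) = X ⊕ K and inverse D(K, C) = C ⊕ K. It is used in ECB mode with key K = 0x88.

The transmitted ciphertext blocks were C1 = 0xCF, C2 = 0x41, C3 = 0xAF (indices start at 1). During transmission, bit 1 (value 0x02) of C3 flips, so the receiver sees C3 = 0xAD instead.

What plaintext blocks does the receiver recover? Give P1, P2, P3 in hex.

ECB decryption: P_i = D(K, C_i).
Only C3 changed, to 0xAD. In ECB, a change in C_i affects only P_i. Decrypting the received ciphertext:
P1: D(K, 0xCF) = 0x47.
P2: D(K, 0x41) = 0xC9.
P3: D(K, 0xAD) = 0x25.
Blocks that differ from the original plaintext: P3.

P1 = 0x47, P2 = 0xC9, P3 = 0x25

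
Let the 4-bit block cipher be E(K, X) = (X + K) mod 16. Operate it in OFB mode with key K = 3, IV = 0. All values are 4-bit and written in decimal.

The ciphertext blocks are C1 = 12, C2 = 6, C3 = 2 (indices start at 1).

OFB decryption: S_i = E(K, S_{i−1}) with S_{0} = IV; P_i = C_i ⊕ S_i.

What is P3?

P1: S = E(K, 0) = 3; 12 ⊕ 3 = 15.
P2: S = E(K, 3) = 6; 6 ⊕ 6 = 0.
P3: S = E(K, 6) = 9; 2 ⊕ 9 = 11.

P3 = 11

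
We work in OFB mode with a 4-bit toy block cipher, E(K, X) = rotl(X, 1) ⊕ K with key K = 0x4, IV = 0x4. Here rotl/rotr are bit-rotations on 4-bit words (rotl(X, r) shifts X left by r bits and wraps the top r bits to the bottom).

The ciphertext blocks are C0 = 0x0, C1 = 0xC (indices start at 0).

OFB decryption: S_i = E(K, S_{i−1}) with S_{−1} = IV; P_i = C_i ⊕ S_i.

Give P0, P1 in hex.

P0: S = E(K, 0x4) = 0xC; 0x0 ⊕ 0xC = 0xC.
P1: S = E(K, 0xC) = 0xD; 0xC ⊕ 0xD = 0x1.

P0 = 0xC, P1 = 0x1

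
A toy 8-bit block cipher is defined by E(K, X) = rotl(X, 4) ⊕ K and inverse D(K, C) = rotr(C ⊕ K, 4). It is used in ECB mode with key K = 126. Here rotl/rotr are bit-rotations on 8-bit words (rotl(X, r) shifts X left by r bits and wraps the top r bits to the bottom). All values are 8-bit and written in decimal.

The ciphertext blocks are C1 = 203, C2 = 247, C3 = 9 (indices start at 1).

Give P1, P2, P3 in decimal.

P1 = 91, P2 = 152, P3 = 119

ECB decryption: P_i = D(K, C_i).
P1: D(K, 203) = 91.
P2: D(K, 247) = 152.
P3: D(K, 9) = 119.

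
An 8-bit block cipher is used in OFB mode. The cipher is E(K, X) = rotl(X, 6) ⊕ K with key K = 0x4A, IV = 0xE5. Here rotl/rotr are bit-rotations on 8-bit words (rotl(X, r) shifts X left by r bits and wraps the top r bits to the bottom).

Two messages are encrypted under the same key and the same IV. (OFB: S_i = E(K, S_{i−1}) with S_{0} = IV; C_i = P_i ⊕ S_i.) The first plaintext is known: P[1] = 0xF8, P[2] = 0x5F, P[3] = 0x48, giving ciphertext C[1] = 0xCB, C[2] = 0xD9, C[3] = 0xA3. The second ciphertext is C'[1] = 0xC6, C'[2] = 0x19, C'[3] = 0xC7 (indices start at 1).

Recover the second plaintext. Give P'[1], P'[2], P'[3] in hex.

In OFB with a reused IV, both messages share the same keystream S_i, so C_i ⊕ C'_i = P_i ⊕ P'_i and thus P'_i = P_i ⊕ C_i ⊕ C'_i.
P'[1]: 0xF8 ⊕ 0xCB ⊕ 0xC6 = 0xF5.
P'[2]: 0x5F ⊕ 0xD9 ⊕ 0x19 = 0x9F.
P'[3]: 0x48 ⊕ 0xA3 ⊕ 0xC7 = 0x2C.

P'[1] = 0xF5, P'[2] = 0x9F, P'[3] = 0x2C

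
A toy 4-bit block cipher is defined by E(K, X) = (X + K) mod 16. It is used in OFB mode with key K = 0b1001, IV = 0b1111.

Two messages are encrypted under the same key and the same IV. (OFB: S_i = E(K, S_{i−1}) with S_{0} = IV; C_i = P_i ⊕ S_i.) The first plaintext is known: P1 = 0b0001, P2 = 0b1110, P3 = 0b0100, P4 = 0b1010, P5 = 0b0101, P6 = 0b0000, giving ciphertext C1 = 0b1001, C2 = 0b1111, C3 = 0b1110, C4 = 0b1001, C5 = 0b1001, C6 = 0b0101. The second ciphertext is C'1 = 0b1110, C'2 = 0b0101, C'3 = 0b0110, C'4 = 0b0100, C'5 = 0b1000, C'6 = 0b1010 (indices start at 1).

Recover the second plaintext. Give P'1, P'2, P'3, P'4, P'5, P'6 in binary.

P'1 = 0b0110, P'2 = 0b0100, P'3 = 0b1100, P'4 = 0b0111, P'5 = 0b0100, P'6 = 0b1111

In OFB with a reused IV, both messages share the same keystream S_i, so C_i ⊕ C'_i = P_i ⊕ P'_i and thus P'_i = P_i ⊕ C_i ⊕ C'_i.
P'1: 0b0001 ⊕ 0b1001 ⊕ 0b1110 = 0b0110.
P'2: 0b1110 ⊕ 0b1111 ⊕ 0b0101 = 0b0100.
P'3: 0b0100 ⊕ 0b1110 ⊕ 0b0110 = 0b1100.
P'4: 0b1010 ⊕ 0b1001 ⊕ 0b0100 = 0b0111.
P'5: 0b0101 ⊕ 0b1001 ⊕ 0b1000 = 0b0100.
P'6: 0b0000 ⊕ 0b0101 ⊕ 0b1010 = 0b1111.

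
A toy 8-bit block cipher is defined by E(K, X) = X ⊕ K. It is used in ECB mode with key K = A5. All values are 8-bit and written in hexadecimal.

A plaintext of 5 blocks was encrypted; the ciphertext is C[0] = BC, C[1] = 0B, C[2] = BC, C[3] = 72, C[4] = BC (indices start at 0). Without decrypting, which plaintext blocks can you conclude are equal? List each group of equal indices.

P[0] = P[2] = P[4]

ECB encrypts each block independently with the same key, so equal ciphertext blocks imply equal plaintext blocks.
C[0] = C[2] = C[4] = BC, so P[0] = P[2] = P[4].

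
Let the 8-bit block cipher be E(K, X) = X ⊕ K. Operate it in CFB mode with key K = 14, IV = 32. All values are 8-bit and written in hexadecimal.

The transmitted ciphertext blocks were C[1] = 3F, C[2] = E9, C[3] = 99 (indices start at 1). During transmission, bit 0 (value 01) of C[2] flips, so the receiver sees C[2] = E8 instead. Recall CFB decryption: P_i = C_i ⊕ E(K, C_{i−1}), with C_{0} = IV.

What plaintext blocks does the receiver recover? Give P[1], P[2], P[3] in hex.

Only C[2] changed, to E8. In CFB, a change in C_i flips the same bit in P_i and garbles P_{i+1}. Decrypting the received ciphertext:
P[1]: E(K, 32) = 26; 3F ⊕ 26 = 19.
P[2]: E(K, 3F) = 2B; E8 ⊕ 2B = C3.
P[3]: E(K, E8) = FC; 99 ⊕ FC = 65.
Blocks that differ from the original plaintext: P[2], P[3].

P[1] = 19, P[2] = C3, P[3] = 65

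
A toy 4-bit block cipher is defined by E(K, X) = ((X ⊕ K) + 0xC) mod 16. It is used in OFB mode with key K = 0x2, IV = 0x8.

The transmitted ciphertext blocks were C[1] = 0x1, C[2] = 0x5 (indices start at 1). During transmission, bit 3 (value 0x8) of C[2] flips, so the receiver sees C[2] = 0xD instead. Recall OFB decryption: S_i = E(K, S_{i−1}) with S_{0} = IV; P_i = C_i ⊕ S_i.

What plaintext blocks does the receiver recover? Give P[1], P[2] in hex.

Only C[2] changed, to 0xD. In OFB, a change in C_i flips the same bit in P_i only; the keystream is unaffected. Decrypting the received ciphertext:
P[1]: S = E(K, 0x8) = 0x6; 0x1 ⊕ 0x6 = 0x7.
P[2]: S = E(K, 0x6) = 0x0; 0xD ⊕ 0x0 = 0xD.
Blocks that differ from the original plaintext: P[2].

P[1] = 0x7, P[2] = 0xD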